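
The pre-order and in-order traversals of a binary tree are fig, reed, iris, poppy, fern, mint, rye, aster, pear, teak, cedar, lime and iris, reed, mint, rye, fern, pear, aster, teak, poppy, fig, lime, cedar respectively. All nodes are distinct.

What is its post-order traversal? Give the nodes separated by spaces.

iris rye mint pear teak aster fern poppy reed lime cedar fig

The first element of pre-order is the root; it splits in-order into left and right subtrees.
Root fig: left subtree has 9 nodes {iris, reed, mint, rye, fern, pear, aster, teak, poppy}, right has 2 {lime, cedar}.
  Root reed: left subtree has 1 node {iris}, right has 7 {mint, rye, fern, pear, aster, teak, poppy}.
    Root poppy: left subtree has 6 nodes {mint, rye, fern, pear, aster, teak}, right has 0 { }.
      Root fern: left subtree has 2 nodes {mint, rye}, right has 3 {pear, aster, teak}.
        Root mint: left subtree has 0 nodes { }, right has 1 {rye}.
        Root aster: left subtree has 1 node {pear}, right has 1 {teak}.
  Root cedar: left subtree has 1 node {lime}, right has 0 { }.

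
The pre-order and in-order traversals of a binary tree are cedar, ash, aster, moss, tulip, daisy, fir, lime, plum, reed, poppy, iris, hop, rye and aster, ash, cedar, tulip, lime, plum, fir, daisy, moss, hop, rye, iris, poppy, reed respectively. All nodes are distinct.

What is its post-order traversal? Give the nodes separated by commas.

aster, ash, plum, lime, fir, daisy, tulip, rye, hop, iris, poppy, reed, moss, cedar

The first element of pre-order is the root; it splits in-order into left and right subtrees.
Root cedar: left subtree has 2 nodes {aster, ash}, right has 11 {tulip, lime, plum, fir, daisy, moss, hop, rye, iris, poppy, reed}.
  Root ash: left subtree has 1 node {aster}, right has 0 { }.
  Root moss: left subtree has 5 nodes {tulip, lime, plum, fir, daisy}, right has 5 {hop, rye, iris, poppy, reed}.
    Root tulip: left subtree has 0 nodes { }, right has 4 {lime, plum, fir, daisy}.
      Root daisy: left subtree has 3 nodes {lime, plum, fir}, right has 0 { }.
        Root fir: left subtree has 2 nodes {lime, plum}, right has 0 { }.
          Root lime: left subtree has 0 nodes { }, right has 1 {plum}.
    Root reed: left subtree has 4 nodes {hop, rye, iris, poppy}, right has 0 { }.
      Root poppy: left subtree has 3 nodes {hop, rye, iris}, right has 0 { }.
        Root iris: left subtree has 2 nodes {hop, rye}, right has 0 { }.
          Root hop: left subtree has 0 nodes { }, right has 1 {rye}.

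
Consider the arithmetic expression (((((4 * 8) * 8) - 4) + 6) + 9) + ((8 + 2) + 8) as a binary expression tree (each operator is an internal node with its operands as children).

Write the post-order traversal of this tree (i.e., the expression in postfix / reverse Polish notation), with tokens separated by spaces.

Post-order on an expression tree gives postfix notation: for each operator, emit left operand, right operand, then the operator.

4 8 * 8 * 4 - 6 + 9 + 8 2 + 8 + +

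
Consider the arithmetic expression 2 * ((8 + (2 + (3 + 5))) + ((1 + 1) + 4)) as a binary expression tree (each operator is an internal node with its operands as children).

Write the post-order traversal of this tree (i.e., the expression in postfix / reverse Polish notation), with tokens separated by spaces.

Post-order on an expression tree gives postfix notation: for each operator, emit left operand, right operand, then the operator.

2 8 2 3 5 + + + 1 1 + 4 + + *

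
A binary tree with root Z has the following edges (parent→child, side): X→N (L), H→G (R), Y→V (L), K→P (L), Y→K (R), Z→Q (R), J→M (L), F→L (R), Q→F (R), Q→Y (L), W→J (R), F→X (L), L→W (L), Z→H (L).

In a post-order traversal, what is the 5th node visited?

Post-order visits the left subtree, then the right subtree, then the node.
At Z: go left to H.
  At H: no left child.
  At H: go right to G.
    G is a leaf — visit G.
  Visit H.
At Z: go right to Q.
  At Q: go left to Y.
    At Y: go left to V.
      V is a leaf — visit V.
    At Y: go right to K.
      At K: go left to P.
        P is a leaf — visit P.
      At K: no right child.
      Visit K.
    Visit Y.
  At Q: go right to F.
    At F: go left to X.
      At X: go left to N.
        N is a leaf — visit N.
      At X: no right child.
      Visit X.
    At F: go right to L.
      At L: go left to W.
        At W: no left child.
        At W: go right to J.
          At J: go left to M.
            M is a leaf — visit M.
          At J: no right child.
          Visit J.
        Visit W.
      At L: no right child.
      Visit L.
    Visit F.
  Visit Q.
Visit Z.
Full post-order sequence: G, H, V, P, K, Y, N, X, M, J, W, L, F, Q, Z.

K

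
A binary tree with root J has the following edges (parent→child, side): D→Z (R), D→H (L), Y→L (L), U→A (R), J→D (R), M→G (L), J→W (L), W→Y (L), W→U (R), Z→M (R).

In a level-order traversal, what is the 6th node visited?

Level-order visits nodes level by level from the root, left to right within each level.
Level 0: J
Level 1: W, D
Level 2: Y, U, H, Z
Level 3: L, A, M
Level 4: G
Full level-order sequence: J, W, D, Y, U, H, Z, L, A, M, G.

H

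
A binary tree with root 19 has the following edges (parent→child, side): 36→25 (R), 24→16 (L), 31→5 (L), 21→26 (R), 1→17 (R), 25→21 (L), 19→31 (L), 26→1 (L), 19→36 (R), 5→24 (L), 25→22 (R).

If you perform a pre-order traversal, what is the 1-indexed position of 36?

6

Pre-order visits the node, then its left subtree, then its right subtree.
Visit 19.
At 19: go left to 31.
  Visit 31.
  At 31: go left to 5.
    Visit 5.
    At 5: go left to 24.
      Visit 24.
      At 24: go left to 16.
        16 is a leaf — visit 16.
      At 24: no right child.
    At 5: no right child.
  At 31: no right child.
At 19: go right to 36.
  Visit 36.
  At 36: no left child.
  At 36: go right to 25.
    Visit 25.
    At 25: go left to 21.
      Visit 21.
      At 21: no left child.
      At 21: go right to 26.
        Visit 26.
        At 26: go left to 1.
          Visit 1.
          At 1: no left child.
          At 1: go right to 17.
            17 is a leaf — visit 17.
        At 26: no right child.
    At 25: go right to 22.
      22 is a leaf — visit 22.
Full pre-order sequence: 19, 31, 5, 24, 16, 36, 25, 21, 26, 1, 17, 22.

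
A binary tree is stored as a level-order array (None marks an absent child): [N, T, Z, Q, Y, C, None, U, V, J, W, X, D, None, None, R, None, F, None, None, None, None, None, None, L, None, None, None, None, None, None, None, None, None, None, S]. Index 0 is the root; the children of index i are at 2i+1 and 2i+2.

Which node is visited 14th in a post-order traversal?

C

Post-order visits the left subtree, then the right subtree, then the node.
At N: go left to T.
  At T: go left to Q.
    At Q: go left to U.
      At U: go left to R.
        R is a leaf — visit R.
      At U: no right child.
      Visit U.
    At Q: go right to V.
      At V: go left to F.
        At F: go left to S.
          S is a leaf — visit S.
        At F: no right child.
        Visit F.
      At V: no right child.
      Visit V.
    Visit Q.
  At T: go right to Y.
    At Y: go left to J.
      J is a leaf — visit J.
    At Y: go right to W.
      W is a leaf — visit W.
    Visit Y.
  Visit T.
At N: go right to Z.
  At Z: go left to C.
    At C: go left to X.
      At X: no left child.
      At X: go right to L.
        L is a leaf — visit L.
      Visit X.
    At C: go right to D.
      D is a leaf — visit D.
    Visit C.
  At Z: no right child.
  Visit Z.
Visit N.
Full post-order sequence: R, U, S, F, V, Q, J, W, Y, T, L, X, D, C, Z, N.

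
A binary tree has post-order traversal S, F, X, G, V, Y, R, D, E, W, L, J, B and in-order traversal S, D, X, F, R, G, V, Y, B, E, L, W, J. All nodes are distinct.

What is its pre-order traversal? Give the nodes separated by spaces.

The last element of post-order is the root; it splits in-order into left and right subtrees.
Root B: left subtree has 8 nodes {S, D, X, F, R, G, V, Y}, right has 4 {E, L, W, J}.
  Root D: left subtree has 1 node {S}, right has 6 {X, F, R, G, V, Y}.
    Root R: left subtree has 2 nodes {X, F}, right has 3 {G, V, Y}.
      Root X: left subtree has 0 nodes { }, right has 1 {F}.
      Root Y: left subtree has 2 nodes {G, V}, right has 0 { }.
        Root V: left subtree has 1 node {G}, right has 0 { }.
  Root J: left subtree has 3 nodes {E, L, W}, right has 0 { }.
    Root L: left subtree has 1 node {E}, right has 1 {W}.

B D S R X F Y V G J L E W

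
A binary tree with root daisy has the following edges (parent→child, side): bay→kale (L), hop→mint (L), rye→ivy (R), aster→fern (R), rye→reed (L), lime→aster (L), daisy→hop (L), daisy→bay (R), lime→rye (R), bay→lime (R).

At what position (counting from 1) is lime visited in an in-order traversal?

8

In-order visits the left subtree, then the node, then the right subtree.
At daisy: go left to hop.
  At hop: go left to mint.
    mint is a leaf — visit mint.
  Visit hop.
  At hop: no right child.
Visit daisy.
At daisy: go right to bay.
  At bay: go left to kale.
    kale is a leaf — visit kale.
  Visit bay.
  At bay: go right to lime.
    At lime: go left to aster.
      At aster: no left child.
      Visit aster.
      At aster: go right to fern.
        fern is a leaf — visit fern.
    Visit lime.
    At lime: go right to rye.
      At rye: go left to reed.
        reed is a leaf — visit reed.
      Visit rye.
      At rye: go right to ivy.
        ivy is a leaf — visit ivy.
Full in-order sequence: mint, hop, daisy, kale, bay, aster, fern, lime, reed, rye, ivy.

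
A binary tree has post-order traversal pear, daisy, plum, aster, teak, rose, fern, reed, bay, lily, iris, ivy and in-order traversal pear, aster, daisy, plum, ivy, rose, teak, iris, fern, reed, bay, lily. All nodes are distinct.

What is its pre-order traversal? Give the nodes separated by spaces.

ivy aster pear plum daisy iris rose teak lily bay reed fern

The last element of post-order is the root; it splits in-order into left and right subtrees.
Root ivy: left subtree has 4 nodes {pear, aster, daisy, plum}, right has 7 {rose, teak, iris, fern, reed, bay, lily}.
  Root aster: left subtree has 1 node {pear}, right has 2 {daisy, plum}.
    Root plum: left subtree has 1 node {daisy}, right has 0 { }.
  Root iris: left subtree has 2 nodes {rose, teak}, right has 4 {fern, reed, bay, lily}.
    Root rose: left subtree has 0 nodes { }, right has 1 {teak}.
    Root lily: left subtree has 3 nodes {fern, reed, bay}, right has 0 { }.
      Root bay: left subtree has 2 nodes {fern, reed}, right has 0 { }.
        Root reed: left subtree has 1 node {fern}, right has 0 { }.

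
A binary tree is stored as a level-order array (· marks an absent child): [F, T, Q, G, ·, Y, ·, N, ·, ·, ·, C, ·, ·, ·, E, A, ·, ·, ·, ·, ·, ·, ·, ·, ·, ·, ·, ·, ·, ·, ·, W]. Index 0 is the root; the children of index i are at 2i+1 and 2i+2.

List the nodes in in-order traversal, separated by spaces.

E W N A G T F C Y Q

In-order visits the left subtree, then the node, then the right subtree.
At F: go left to T.
  At T: go left to G.
    At G: go left to N.
      At N: go left to E.
        At E: no left child.
        Visit E.
        At E: go right to W.
          W is a leaf — visit W.
      Visit N.
      At N: go right to A.
        A is a leaf — visit A.
    Visit G.
    At G: no right child.
  Visit T.
  At T: no right child.
Visit F.
At F: go right to Q.
  At Q: go left to Y.
    At Y: go left to C.
      C is a leaf — visit C.
    Visit Y.
    At Y: no right child.
  Visit Q.
  At Q: no right child.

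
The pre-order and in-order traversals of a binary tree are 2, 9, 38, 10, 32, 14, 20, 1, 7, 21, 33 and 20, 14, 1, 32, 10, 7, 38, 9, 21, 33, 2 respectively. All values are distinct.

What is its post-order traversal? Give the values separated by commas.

The first element of pre-order is the root; it splits in-order into left and right subtrees.
Root 2: left subtree has 10 nodes {20, 14, 1, 32, 10, 7, 38, 9, 21, 33}, right has 0 { }.
  Root 9: left subtree has 7 nodes {20, 14, 1, 32, 10, 7, 38}, right has 2 {21, 33}.
    Root 38: left subtree has 6 nodes {20, 14, 1, 32, 10, 7}, right has 0 { }.
      Root 10: left subtree has 4 nodes {20, 14, 1, 32}, right has 1 {7}.
        Root 32: left subtree has 3 nodes {20, 14, 1}, right has 0 { }.
          Root 14: left subtree has 1 node {20}, right has 1 {1}.
    Root 21: left subtree has 0 nodes { }, right has 1 {33}.

20, 1, 14, 32, 7, 10, 38, 33, 21, 9, 2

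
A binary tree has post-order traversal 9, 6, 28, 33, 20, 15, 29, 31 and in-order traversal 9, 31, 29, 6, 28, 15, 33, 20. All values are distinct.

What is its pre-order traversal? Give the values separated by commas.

The last element of post-order is the root; it splits in-order into left and right subtrees.
Root 31: left subtree has 1 node {9}, right has 6 {29, 6, 28, 15, 33, 20}.
  Root 29: left subtree has 0 nodes { }, right has 5 {6, 28, 15, 33, 20}.
    Root 15: left subtree has 2 nodes {6, 28}, right has 2 {33, 20}.
      Root 28: left subtree has 1 node {6}, right has 0 { }.
      Root 20: left subtree has 1 node {33}, right has 0 { }.

31, 9, 29, 15, 28, 6, 20, 33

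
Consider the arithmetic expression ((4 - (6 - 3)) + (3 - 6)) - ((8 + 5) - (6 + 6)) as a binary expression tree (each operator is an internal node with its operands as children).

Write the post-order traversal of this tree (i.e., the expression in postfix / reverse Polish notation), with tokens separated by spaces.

4 6 3 - - 3 6 - + 8 5 + 6 6 + - -

Post-order on an expression tree gives postfix notation: for each operator, emit left operand, right operand, then the operator.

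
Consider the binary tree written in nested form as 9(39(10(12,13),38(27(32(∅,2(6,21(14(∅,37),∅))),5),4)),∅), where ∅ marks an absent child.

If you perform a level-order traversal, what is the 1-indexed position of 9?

1

Level-order visits nodes level by level from the root, left to right within each level.
Level 0: 9
Level 1: 39
Level 2: 10, 38
Level 3: 12, 13, 27, 4
Level 4: 32, 5
Level 5: 2
Level 6: 6, 21
Level 7: 14
Level 8: 37
Full level-order sequence: 9, 39, 10, 38, 12, 13, 27, 4, 32, 5, 2, 6, 21, 14, 37.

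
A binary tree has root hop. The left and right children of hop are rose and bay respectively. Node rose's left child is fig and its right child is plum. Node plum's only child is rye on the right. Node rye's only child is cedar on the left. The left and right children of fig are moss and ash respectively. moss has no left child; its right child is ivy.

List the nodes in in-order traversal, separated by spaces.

moss ivy fig ash rose plum cedar rye hop bay

In-order visits the left subtree, then the node, then the right subtree.
At hop: go left to rose.
  At rose: go left to fig.
    At fig: go left to moss.
      At moss: no left child.
      Visit moss.
      At moss: go right to ivy.
        ivy is a leaf — visit ivy.
    Visit fig.
    At fig: go right to ash.
      ash is a leaf — visit ash.
  Visit rose.
  At rose: go right to plum.
    At plum: no left child.
    Visit plum.
    At plum: go right to rye.
      At rye: go left to cedar.
        cedar is a leaf — visit cedar.
      Visit rye.
      At rye: no right child.
Visit hop.
At hop: go right to bay.
  bay is a leaf — visit bay.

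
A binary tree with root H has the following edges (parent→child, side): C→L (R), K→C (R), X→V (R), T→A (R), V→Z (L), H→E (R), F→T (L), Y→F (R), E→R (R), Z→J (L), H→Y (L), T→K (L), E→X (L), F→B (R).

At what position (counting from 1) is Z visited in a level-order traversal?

Level-order visits nodes level by level from the root, left to right within each level.
Level 0: H
Level 1: Y, E
Level 2: F, X, R
Level 3: T, B, V
Level 4: K, A, Z
Level 5: C, J
Level 6: L
Full level-order sequence: H, Y, E, F, X, R, T, B, V, K, A, Z, C, J, L.

12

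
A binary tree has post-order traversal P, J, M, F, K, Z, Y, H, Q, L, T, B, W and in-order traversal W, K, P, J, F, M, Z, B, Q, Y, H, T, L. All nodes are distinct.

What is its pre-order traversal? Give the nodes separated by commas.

The last element of post-order is the root; it splits in-order into left and right subtrees.
Root W: left subtree has 0 nodes { }, right has 12 {K, P, J, F, M, Z, B, Q, Y, H, T, L}.
  Root B: left subtree has 6 nodes {K, P, J, F, M, Z}, right has 5 {Q, Y, H, T, L}.
    Root Z: left subtree has 5 nodes {K, P, J, F, M}, right has 0 { }.
      Root K: left subtree has 0 nodes { }, right has 4 {P, J, F, M}.
        Root F: left subtree has 2 nodes {P, J}, right has 1 {M}.
          Root J: left subtree has 1 node {P}, right has 0 { }.
    Root T: left subtree has 3 nodes {Q, Y, H}, right has 1 {L}.
      Root Q: left subtree has 0 nodes { }, right has 2 {Y, H}.
        Root H: left subtree has 1 node {Y}, right has 0 { }.

W, B, Z, K, F, J, P, M, T, Q, H, Y, L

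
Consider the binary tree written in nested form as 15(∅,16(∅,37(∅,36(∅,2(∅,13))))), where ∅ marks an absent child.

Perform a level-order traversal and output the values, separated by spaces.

15 16 37 36 2 13

Level-order visits nodes level by level from the root, left to right within each level.
Level 0: 15
Level 1: 16
Level 2: 37
Level 3: 36
Level 4: 2
Level 5: 13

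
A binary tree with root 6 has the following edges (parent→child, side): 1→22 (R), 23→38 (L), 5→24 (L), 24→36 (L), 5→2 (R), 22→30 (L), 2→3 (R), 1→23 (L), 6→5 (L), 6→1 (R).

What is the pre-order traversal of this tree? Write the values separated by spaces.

6 5 24 36 2 3 1 23 38 22 30

Pre-order visits the node, then its left subtree, then its right subtree.
Visit 6.
At 6: go left to 5.
  Visit 5.
  At 5: go left to 24.
    Visit 24.
    At 24: go left to 36.
      36 is a leaf — visit 36.
    At 24: no right child.
  At 5: go right to 2.
    Visit 2.
    At 2: no left child.
    At 2: go right to 3.
      3 is a leaf — visit 3.
At 6: go right to 1.
  Visit 1.
  At 1: go left to 23.
    Visit 23.
    At 23: go left to 38.
      38 is a leaf — visit 38.
    At 23: no right child.
  At 1: go right to 22.
    Visit 22.
    At 22: go left to 30.
      30 is a leaf — visit 30.
    At 22: no right child.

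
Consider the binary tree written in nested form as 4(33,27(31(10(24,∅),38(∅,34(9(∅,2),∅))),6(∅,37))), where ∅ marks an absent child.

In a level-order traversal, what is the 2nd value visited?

33

Level-order visits nodes level by level from the root, left to right within each level.
Level 0: 4
Level 1: 33, 27
Level 2: 31, 6
Level 3: 10, 38, 37
Level 4: 24, 34
Level 5: 9
Level 6: 2
Full level-order sequence: 4, 33, 27, 31, 6, 10, 38, 37, 24, 34, 9, 2.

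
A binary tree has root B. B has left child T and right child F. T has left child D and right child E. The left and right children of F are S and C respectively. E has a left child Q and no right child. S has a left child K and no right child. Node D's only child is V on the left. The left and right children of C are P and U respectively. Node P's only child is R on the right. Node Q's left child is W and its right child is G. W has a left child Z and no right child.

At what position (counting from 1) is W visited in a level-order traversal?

Level-order visits nodes level by level from the root, left to right within each level.
Level 0: B
Level 1: T, F
Level 2: D, E, S, C
Level 3: V, Q, K, P, U
Level 4: W, G, R
Level 5: Z
Full level-order sequence: B, T, F, D, E, S, C, V, Q, K, P, U, W, G, R, Z.

13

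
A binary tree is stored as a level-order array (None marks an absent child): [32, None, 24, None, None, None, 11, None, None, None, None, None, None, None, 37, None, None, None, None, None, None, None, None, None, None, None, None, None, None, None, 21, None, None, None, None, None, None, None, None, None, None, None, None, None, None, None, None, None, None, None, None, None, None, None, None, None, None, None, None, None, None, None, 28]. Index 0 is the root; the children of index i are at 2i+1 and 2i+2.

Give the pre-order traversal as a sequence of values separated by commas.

32, 24, 11, 37, 21, 28

Pre-order visits the node, then its left subtree, then its right subtree.
Visit 32.
At 32: no left child.
At 32: go right to 24.
  Visit 24.
  At 24: no left child.
  At 24: go right to 11.
    Visit 11.
    At 11: no left child.
    At 11: go right to 37.
      Visit 37.
      At 37: no left child.
      At 37: go right to 21.
        Visit 21.
        At 21: no left child.
        At 21: go right to 28.
          28 is a leaf — visit 28.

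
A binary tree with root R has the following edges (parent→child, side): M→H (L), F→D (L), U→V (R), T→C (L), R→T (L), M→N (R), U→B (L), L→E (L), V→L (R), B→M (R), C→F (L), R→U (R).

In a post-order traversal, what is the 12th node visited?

U

Post-order visits the left subtree, then the right subtree, then the node.
At R: go left to T.
  At T: go left to C.
    At C: go left to F.
      At F: go left to D.
        D is a leaf — visit D.
      At F: no right child.
      Visit F.
    At C: no right child.
    Visit C.
  At T: no right child.
  Visit T.
At R: go right to U.
  At U: go left to B.
    At B: no left child.
    At B: go right to M.
      At M: go left to H.
        H is a leaf — visit H.
      At M: go right to N.
        N is a leaf — visit N.
      Visit M.
    Visit B.
  At U: go right to V.
    At V: no left child.
    At V: go right to L.
      At L: go left to E.
        E is a leaf — visit E.
      At L: no right child.
      Visit L.
    Visit V.
  Visit U.
Visit R.
Full post-order sequence: D, F, C, T, H, N, M, B, E, L, V, U, R.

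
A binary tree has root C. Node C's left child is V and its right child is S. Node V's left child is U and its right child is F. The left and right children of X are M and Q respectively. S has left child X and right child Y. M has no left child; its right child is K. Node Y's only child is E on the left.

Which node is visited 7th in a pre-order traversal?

M

Pre-order visits the node, then its left subtree, then its right subtree.
Visit C.
At C: go left to V.
  Visit V.
  At V: go left to U.
    U is a leaf — visit U.
  At V: go right to F.
    F is a leaf — visit F.
At C: go right to S.
  Visit S.
  At S: go left to X.
    Visit X.
    At X: go left to M.
      Visit M.
      At M: no left child.
      At M: go right to K.
        K is a leaf — visit K.
    At X: go right to Q.
      Q is a leaf — visit Q.
  At S: go right to Y.
    Visit Y.
    At Y: go left to E.
      E is a leaf — visit E.
    At Y: no right child.
Full pre-order sequence: C, V, U, F, S, X, M, K, Q, Y, E.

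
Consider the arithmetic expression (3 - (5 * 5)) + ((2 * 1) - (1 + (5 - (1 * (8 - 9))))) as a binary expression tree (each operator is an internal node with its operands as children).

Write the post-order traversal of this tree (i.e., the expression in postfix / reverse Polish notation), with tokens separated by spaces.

Post-order on an expression tree gives postfix notation: for each operator, emit left operand, right operand, then the operator.

3 5 5 * - 2 1 * 1 5 1 8 9 - * - + - +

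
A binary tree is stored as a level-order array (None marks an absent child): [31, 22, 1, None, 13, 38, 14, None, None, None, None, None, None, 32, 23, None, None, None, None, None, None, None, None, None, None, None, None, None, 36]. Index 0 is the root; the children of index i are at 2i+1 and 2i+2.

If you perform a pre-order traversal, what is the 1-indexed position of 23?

Pre-order visits the node, then its left subtree, then its right subtree.
Visit 31.
At 31: go left to 22.
  Visit 22.
  At 22: no left child.
  At 22: go right to 13.
    13 is a leaf — visit 13.
At 31: go right to 1.
  Visit 1.
  At 1: go left to 38.
    38 is a leaf — visit 38.
  At 1: go right to 14.
    Visit 14.
    At 14: go left to 32.
      Visit 32.
      At 32: no left child.
      At 32: go right to 36.
        36 is a leaf — visit 36.
    At 14: go right to 23.
      23 is a leaf — visit 23.
Full pre-order sequence: 31, 22, 13, 1, 38, 14, 32, 36, 23.

9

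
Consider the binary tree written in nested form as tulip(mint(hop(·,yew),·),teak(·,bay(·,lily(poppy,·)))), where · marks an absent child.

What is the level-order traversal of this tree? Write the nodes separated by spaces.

tulip mint teak hop bay yew lily poppy

Level-order visits nodes level by level from the root, left to right within each level.
Level 0: tulip
Level 1: mint, teak
Level 2: hop, bay
Level 3: yew, lily
Level 4: poppy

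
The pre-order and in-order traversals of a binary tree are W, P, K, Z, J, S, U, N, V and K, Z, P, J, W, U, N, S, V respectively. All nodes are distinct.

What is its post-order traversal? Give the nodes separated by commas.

Z, K, J, P, N, U, V, S, W

The first element of pre-order is the root; it splits in-order into left and right subtrees.
Root W: left subtree has 4 nodes {K, Z, P, J}, right has 4 {U, N, S, V}.
  Root P: left subtree has 2 nodes {K, Z}, right has 1 {J}.
    Root K: left subtree has 0 nodes { }, right has 1 {Z}.
  Root S: left subtree has 2 nodes {U, N}, right has 1 {V}.
    Root U: left subtree has 0 nodes { }, right has 1 {N}.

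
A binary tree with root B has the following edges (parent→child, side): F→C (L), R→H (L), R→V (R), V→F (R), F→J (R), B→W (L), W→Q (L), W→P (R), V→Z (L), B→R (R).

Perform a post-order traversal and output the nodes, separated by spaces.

Post-order visits the left subtree, then the right subtree, then the node.
At B: go left to W.
  At W: go left to Q.
    Q is a leaf — visit Q.
  At W: go right to P.
    P is a leaf — visit P.
  Visit W.
At B: go right to R.
  At R: go left to H.
    H is a leaf — visit H.
  At R: go right to V.
    At V: go left to Z.
      Z is a leaf — visit Z.
    At V: go right to F.
      At F: go left to C.
        C is a leaf — visit C.
      At F: go right to J.
        J is a leaf — visit J.
      Visit F.
    Visit V.
  Visit R.
Visit B.

Q P W H Z C J F V R B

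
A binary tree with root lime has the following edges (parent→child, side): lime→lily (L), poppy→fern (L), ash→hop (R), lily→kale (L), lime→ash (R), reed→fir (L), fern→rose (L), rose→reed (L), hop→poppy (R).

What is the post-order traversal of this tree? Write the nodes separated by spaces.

Post-order visits the left subtree, then the right subtree, then the node.
At lime: go left to lily.
  At lily: go left to kale.
    kale is a leaf — visit kale.
  At lily: no right child.
  Visit lily.
At lime: go right to ash.
  At ash: no left child.
  At ash: go right to hop.
    At hop: no left child.
    At hop: go right to poppy.
      At poppy: go left to fern.
        At fern: go left to rose.
          At rose: go left to reed.
            At reed: go left to fir.
              fir is a leaf — visit fir.
            At reed: no right child.
            Visit reed.
          At rose: no right child.
          Visit rose.
        At fern: no right child.
        Visit fern.
      At poppy: no right child.
      Visit poppy.
    Visit hop.
  Visit ash.
Visit lime.

kale lily fir reed rose fern poppy hop ash lime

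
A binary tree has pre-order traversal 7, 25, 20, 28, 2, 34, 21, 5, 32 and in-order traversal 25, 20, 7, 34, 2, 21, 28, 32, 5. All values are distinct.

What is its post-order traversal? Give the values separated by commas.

The first element of pre-order is the root; it splits in-order into left and right subtrees.
Root 7: left subtree has 2 nodes {25, 20}, right has 6 {34, 2, 21, 28, 32, 5}.
  Root 25: left subtree has 0 nodes { }, right has 1 {20}.
  Root 28: left subtree has 3 nodes {34, 2, 21}, right has 2 {32, 5}.
    Root 2: left subtree has 1 node {34}, right has 1 {21}.
    Root 5: left subtree has 1 node {32}, right has 0 { }.

20, 25, 34, 21, 2, 32, 5, 28, 7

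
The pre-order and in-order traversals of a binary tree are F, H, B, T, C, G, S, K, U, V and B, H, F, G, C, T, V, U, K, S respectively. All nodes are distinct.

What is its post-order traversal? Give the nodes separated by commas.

The first element of pre-order is the root; it splits in-order into left and right subtrees.
Root F: left subtree has 2 nodes {B, H}, right has 7 {G, C, T, V, U, K, S}.
  Root H: left subtree has 1 node {B}, right has 0 { }.
  Root T: left subtree has 2 nodes {G, C}, right has 4 {V, U, K, S}.
    Root C: left subtree has 1 node {G}, right has 0 { }.
    Root S: left subtree has 3 nodes {V, U, K}, right has 0 { }.
      Root K: left subtree has 2 nodes {V, U}, right has 0 { }.
        Root U: left subtree has 1 node {V}, right has 0 { }.

B, H, G, C, V, U, K, S, T, F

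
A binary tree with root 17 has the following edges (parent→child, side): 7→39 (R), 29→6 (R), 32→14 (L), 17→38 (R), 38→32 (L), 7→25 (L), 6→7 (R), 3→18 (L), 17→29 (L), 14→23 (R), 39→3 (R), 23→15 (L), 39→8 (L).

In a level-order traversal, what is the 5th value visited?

Level-order visits nodes level by level from the root, left to right within each level.
Level 0: 17
Level 1: 29, 38
Level 2: 6, 32
Level 3: 7, 14
Level 4: 25, 39, 23
Level 5: 8, 3, 15
Level 6: 18
Full level-order sequence: 17, 29, 38, 6, 32, 7, 14, 25, 39, 23, 8, 3, 15, 18.

32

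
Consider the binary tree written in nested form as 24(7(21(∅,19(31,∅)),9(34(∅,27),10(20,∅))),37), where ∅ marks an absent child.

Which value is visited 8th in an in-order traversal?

20

In-order visits the left subtree, then the node, then the right subtree.
At 24: go left to 7.
  At 7: go left to 21.
    At 21: no left child.
    Visit 21.
    At 21: go right to 19.
      At 19: go left to 31.
        31 is a leaf — visit 31.
      Visit 19.
      At 19: no right child.
  Visit 7.
  At 7: go right to 9.
    At 9: go left to 34.
      At 34: no left child.
      Visit 34.
      At 34: go right to 27.
        27 is a leaf — visit 27.
    Visit 9.
    At 9: go right to 10.
      At 10: go left to 20.
        20 is a leaf — visit 20.
      Visit 10.
      At 10: no right child.
Visit 24.
At 24: go right to 37.
  37 is a leaf — visit 37.
Full in-order sequence: 21, 31, 19, 7, 34, 27, 9, 20, 10, 24, 37.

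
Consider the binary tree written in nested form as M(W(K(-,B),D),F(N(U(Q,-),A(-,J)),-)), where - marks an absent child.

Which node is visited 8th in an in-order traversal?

N

In-order visits the left subtree, then the node, then the right subtree.
At M: go left to W.
  At W: go left to K.
    At K: no left child.
    Visit K.
    At K: go right to B.
      B is a leaf — visit B.
  Visit W.
  At W: go right to D.
    D is a leaf — visit D.
Visit M.
At M: go right to F.
  At F: go left to N.
    At N: go left to U.
      At U: go left to Q.
        Q is a leaf — visit Q.
      Visit U.
      At U: no right child.
    Visit N.
    At N: go right to A.
      At A: no left child.
      Visit A.
      At A: go right to J.
        J is a leaf — visit J.
  Visit F.
  At F: no right child.
Full in-order sequence: K, B, W, D, M, Q, U, N, A, J, F.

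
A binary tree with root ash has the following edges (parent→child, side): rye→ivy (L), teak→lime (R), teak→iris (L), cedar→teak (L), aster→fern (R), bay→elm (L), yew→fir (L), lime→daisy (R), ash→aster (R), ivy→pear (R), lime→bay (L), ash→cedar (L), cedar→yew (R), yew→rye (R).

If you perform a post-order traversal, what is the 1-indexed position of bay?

3

Post-order visits the left subtree, then the right subtree, then the node.
At ash: go left to cedar.
  At cedar: go left to teak.
    At teak: go left to iris.
      iris is a leaf — visit iris.
    At teak: go right to lime.
      At lime: go left to bay.
        At bay: go left to elm.
          elm is a leaf — visit elm.
        At bay: no right child.
        Visit bay.
      At lime: go right to daisy.
        daisy is a leaf — visit daisy.
      Visit lime.
    Visit teak.
  At cedar: go right to yew.
    At yew: go left to fir.
      fir is a leaf — visit fir.
    At yew: go right to rye.
      At rye: go left to ivy.
        At ivy: no left child.
        At ivy: go right to pear.
          pear is a leaf — visit pear.
        Visit ivy.
      At rye: no right child.
      Visit rye.
    Visit yew.
  Visit cedar.
At ash: go right to aster.
  At aster: no left child.
  At aster: go right to fern.
    fern is a leaf — visit fern.
  Visit aster.
Visit ash.
Full post-order sequence: iris, elm, bay, daisy, lime, teak, fir, pear, ivy, rye, yew, cedar, fern, aster, ash.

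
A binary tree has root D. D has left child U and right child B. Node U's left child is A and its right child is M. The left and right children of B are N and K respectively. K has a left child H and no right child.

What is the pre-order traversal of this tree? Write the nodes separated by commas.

D, U, A, M, B, N, K, H

Pre-order visits the node, then its left subtree, then its right subtree.
Visit D.
At D: go left to U.
  Visit U.
  At U: go left to A.
    A is a leaf — visit A.
  At U: go right to M.
    M is a leaf — visit M.
At D: go right to B.
  Visit B.
  At B: go left to N.
    N is a leaf — visit N.
  At B: go right to K.
    Visit K.
    At K: go left to H.
      H is a leaf — visit H.
    At K: no right child.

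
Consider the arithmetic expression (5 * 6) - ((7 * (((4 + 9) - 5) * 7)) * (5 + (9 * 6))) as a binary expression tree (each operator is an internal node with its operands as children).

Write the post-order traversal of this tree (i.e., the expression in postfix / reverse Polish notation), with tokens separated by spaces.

5 6 * 7 4 9 + 5 - 7 * * 5 9 6 * + * -

Post-order on an expression tree gives postfix notation: for each operator, emit left operand, right operand, then the operator.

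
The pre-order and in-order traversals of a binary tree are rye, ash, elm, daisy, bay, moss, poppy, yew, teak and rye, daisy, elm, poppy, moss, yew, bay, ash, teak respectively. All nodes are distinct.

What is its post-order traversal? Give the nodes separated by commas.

daisy, poppy, yew, moss, bay, elm, teak, ash, rye

The first element of pre-order is the root; it splits in-order into left and right subtrees.
Root rye: left subtree has 0 nodes { }, right has 8 {daisy, elm, poppy, moss, yew, bay, ash, teak}.
  Root ash: left subtree has 6 nodes {daisy, elm, poppy, moss, yew, bay}, right has 1 {teak}.
    Root elm: left subtree has 1 node {daisy}, right has 4 {poppy, moss, yew, bay}.
      Root bay: left subtree has 3 nodes {poppy, moss, yew}, right has 0 { }.
        Root moss: left subtree has 1 node {poppy}, right has 1 {yew}.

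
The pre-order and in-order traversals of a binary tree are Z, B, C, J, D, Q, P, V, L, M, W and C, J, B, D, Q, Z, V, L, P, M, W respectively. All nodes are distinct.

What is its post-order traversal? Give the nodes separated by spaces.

J C Q D B L V W M P Z

The first element of pre-order is the root; it splits in-order into left and right subtrees.
Root Z: left subtree has 5 nodes {C, J, B, D, Q}, right has 5 {V, L, P, M, W}.
  Root B: left subtree has 2 nodes {C, J}, right has 2 {D, Q}.
    Root C: left subtree has 0 nodes { }, right has 1 {J}.
    Root D: left subtree has 0 nodes { }, right has 1 {Q}.
  Root P: left subtree has 2 nodes {V, L}, right has 2 {M, W}.
    Root V: left subtree has 0 nodes { }, right has 1 {L}.
    Root M: left subtree has 0 nodes { }, right has 1 {W}.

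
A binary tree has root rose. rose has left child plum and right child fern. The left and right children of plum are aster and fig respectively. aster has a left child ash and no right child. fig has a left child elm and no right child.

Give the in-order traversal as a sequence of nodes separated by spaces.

ash aster plum elm fig rose fern

In-order visits the left subtree, then the node, then the right subtree.
At rose: go left to plum.
  At plum: go left to aster.
    At aster: go left to ash.
      ash is a leaf — visit ash.
    Visit aster.
    At aster: no right child.
  Visit plum.
  At plum: go right to fig.
    At fig: go left to elm.
      elm is a leaf — visit elm.
    Visit fig.
    At fig: no right child.
Visit rose.
At rose: go right to fern.
  fern is a leaf — visit fern.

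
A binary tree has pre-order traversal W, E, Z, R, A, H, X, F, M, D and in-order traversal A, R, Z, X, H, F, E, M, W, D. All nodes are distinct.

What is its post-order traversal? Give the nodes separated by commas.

The first element of pre-order is the root; it splits in-order into left and right subtrees.
Root W: left subtree has 8 nodes {A, R, Z, X, H, F, E, M}, right has 1 {D}.
  Root E: left subtree has 6 nodes {A, R, Z, X, H, F}, right has 1 {M}.
    Root Z: left subtree has 2 nodes {A, R}, right has 3 {X, H, F}.
      Root R: left subtree has 1 node {A}, right has 0 { }.
      Root H: left subtree has 1 node {X}, right has 1 {F}.

A, R, X, F, H, Z, M, E, D, W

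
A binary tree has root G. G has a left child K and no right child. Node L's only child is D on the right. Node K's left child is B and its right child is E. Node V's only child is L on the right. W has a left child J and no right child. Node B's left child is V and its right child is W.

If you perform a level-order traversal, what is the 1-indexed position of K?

2

Level-order visits nodes level by level from the root, left to right within each level.
Level 0: G
Level 1: K
Level 2: B, E
Level 3: V, W
Level 4: L, J
Level 5: D
Full level-order sequence: G, K, B, E, V, W, L, J, D.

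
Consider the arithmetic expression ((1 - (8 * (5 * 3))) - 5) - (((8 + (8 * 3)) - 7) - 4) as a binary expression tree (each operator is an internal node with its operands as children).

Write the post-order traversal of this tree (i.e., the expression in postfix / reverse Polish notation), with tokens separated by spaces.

Post-order on an expression tree gives postfix notation: for each operator, emit left operand, right operand, then the operator.

1 8 5 3 * * - 5 - 8 8 3 * + 7 - 4 - -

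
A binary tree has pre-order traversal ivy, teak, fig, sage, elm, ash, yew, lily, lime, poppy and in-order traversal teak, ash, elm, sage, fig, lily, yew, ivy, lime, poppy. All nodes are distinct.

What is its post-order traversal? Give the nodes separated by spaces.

The first element of pre-order is the root; it splits in-order into left and right subtrees.
Root ivy: left subtree has 7 nodes {teak, ash, elm, sage, fig, lily, yew}, right has 2 {lime, poppy}.
  Root teak: left subtree has 0 nodes { }, right has 6 {ash, elm, sage, fig, lily, yew}.
    Root fig: left subtree has 3 nodes {ash, elm, sage}, right has 2 {lily, yew}.
      Root sage: left subtree has 2 nodes {ash, elm}, right has 0 { }.
        Root elm: left subtree has 1 node {ash}, right has 0 { }.
      Root yew: left subtree has 1 node {lily}, right has 0 { }.
  Root lime: left subtree has 0 nodes { }, right has 1 {poppy}.

ash elm sage lily yew fig teak poppy lime ivy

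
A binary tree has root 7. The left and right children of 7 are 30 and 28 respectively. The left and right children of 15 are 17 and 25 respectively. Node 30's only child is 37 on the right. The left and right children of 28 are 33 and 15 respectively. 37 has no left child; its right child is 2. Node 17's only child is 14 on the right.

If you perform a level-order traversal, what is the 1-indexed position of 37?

4

Level-order visits nodes level by level from the root, left to right within each level.
Level 0: 7
Level 1: 30, 28
Level 2: 37, 33, 15
Level 3: 2, 17, 25
Level 4: 14
Full level-order sequence: 7, 30, 28, 37, 33, 15, 2, 17, 25, 14.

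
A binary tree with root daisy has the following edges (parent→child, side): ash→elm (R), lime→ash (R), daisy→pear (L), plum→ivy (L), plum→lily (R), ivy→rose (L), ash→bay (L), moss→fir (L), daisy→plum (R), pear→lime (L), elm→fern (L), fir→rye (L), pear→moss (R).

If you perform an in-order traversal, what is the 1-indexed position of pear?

In-order visits the left subtree, then the node, then the right subtree.
At daisy: go left to pear.
  At pear: go left to lime.
    At lime: no left child.
    Visit lime.
    At lime: go right to ash.
      At ash: go left to bay.
        bay is a leaf — visit bay.
      Visit ash.
      At ash: go right to elm.
        At elm: go left to fern.
          fern is a leaf — visit fern.
        Visit elm.
        At elm: no right child.
  Visit pear.
  At pear: go right to moss.
    At moss: go left to fir.
      At fir: go left to rye.
        rye is a leaf — visit rye.
      Visit fir.
      At fir: no right child.
    Visit moss.
    At moss: no right child.
Visit daisy.
At daisy: go right to plum.
  At plum: go left to ivy.
    At ivy: go left to rose.
      rose is a leaf — visit rose.
    Visit ivy.
    At ivy: no right child.
  Visit plum.
  At plum: go right to lily.
    lily is a leaf — visit lily.
Full in-order sequence: lime, bay, ash, fern, elm, pear, rye, fir, moss, daisy, rose, ivy, plum, lily.

6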